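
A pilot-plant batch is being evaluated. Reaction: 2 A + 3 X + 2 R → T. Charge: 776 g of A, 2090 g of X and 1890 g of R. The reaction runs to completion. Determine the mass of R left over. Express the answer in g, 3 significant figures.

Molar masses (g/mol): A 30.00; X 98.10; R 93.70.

n(A) = 776.0 / 30.00 = 25.87 mol
n(X) = 2090 / 98.10 = 21.30 mol
n(R) = 1890 / 93.70 = 20.17 mol
n/ν for A = 25.87/2 = 12.94
n/ν for X = 21.30/3 = 7.100
n/ν for R = 20.17/2 = 10.09
Smallest n/ν is X → limiting reagent.
R consumed = (2/3) × 21.30 = 14.20 mol
R remaining = 20.17 − 14.20 = 5.970 mol
mass = 5.970 × 93.70 = 559.4 g

559 g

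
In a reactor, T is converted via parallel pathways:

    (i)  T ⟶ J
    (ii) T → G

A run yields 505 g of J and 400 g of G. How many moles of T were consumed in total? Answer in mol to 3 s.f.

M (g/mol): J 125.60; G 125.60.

7.21 mol

n(J) = 505 / 125.60 = 4.021 mol
n(G) = 400 / 125.60 = 3.185 mol
n(T) via (i) = (1/1)×4.021 = 4.021 mol
n(T) via (ii) = (1/1)×3.185 = 3.185 mol
total n(T) = 4.021 + 3.185 = 7.206 mol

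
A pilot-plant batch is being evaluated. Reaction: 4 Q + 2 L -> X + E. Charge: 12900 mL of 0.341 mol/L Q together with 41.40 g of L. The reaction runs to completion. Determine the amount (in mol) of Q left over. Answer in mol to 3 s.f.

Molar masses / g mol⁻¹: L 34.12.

1.97 mol

n(Q) = 0.341 × 12900/1000 = 4.399 mol
n(L) = 41.40 / 34.12 = 1.213 mol
n/ν → Q: 1.100, L: 0.6065; L is limiting.
Q consumed = (4/2) × 1.213 = 2.426 mol
Q remaining = 4.399 − 2.426 = 1.973 mol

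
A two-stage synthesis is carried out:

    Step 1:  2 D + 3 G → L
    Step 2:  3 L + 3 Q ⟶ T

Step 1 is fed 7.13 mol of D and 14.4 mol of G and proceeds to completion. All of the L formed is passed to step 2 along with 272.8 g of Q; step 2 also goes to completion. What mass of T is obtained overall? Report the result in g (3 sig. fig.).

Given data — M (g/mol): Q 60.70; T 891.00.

Step 1:
n(D) = 7.130 mol
n(G) = 14.40 mol
n/ν → D: 3.565, G: 4.800; D is limiting.
n(L) produced = (1/2) × 7.130 = 3.565 mol
Step 2:
n(L) available = 3.565 mol
n(Q) = 272.8 / 60.70 = 4.494 mol
n/ν → L: 1.188, Q: 1.498; L is limiting.
n(T) = (1/3) × 3.565 = 1.188 mol
mass = 1.188 × 891.00 = 1059 g

1060 g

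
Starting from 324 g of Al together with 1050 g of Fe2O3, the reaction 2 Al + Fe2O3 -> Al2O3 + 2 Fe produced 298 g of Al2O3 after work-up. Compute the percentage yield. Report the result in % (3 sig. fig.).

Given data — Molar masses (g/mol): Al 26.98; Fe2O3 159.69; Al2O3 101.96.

48.7 %

n(Al) = 324.0 / 26.98 = 12.01 mol
n(Fe2O3) = 1050 / 159.69 = 6.575 mol
n/ν for Al = 12.01/2 = 6.005
n/ν for Fe2O3 = 6.575/1 = 6.575
Smallest n/ν is Al → limiting reagent.
theoretical n(Al2O3) = (1/2) × 12.01 = 6.005 mol → 612.3 g
% yield = 298 / 612.3 × 100 = 48.67 %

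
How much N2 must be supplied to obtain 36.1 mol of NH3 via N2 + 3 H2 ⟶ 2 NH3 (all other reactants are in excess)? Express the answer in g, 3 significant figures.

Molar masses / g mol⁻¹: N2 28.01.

n(NH3) = 36.10 mol
n(N2) = (1/2) × 36.10 = 18.05 mol
mass = 18.05 × 28.01 = 505.6 g

506 g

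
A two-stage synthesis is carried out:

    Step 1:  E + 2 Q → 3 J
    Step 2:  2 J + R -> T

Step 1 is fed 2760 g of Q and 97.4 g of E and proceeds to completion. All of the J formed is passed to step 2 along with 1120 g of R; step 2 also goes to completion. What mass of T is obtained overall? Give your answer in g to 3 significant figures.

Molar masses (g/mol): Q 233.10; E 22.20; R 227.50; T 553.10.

Step 1:
n(Q) = 2760 / 233.10 = 11.84 mol
n(E) = 97.40 / 22.20 = 4.387 mol
n/ν for Q = 11.84/2 = 5.920
n/ν for E = 4.387/1 = 4.387
Smallest n/ν is E → limiting reagent.
n(J) produced = (3/1) × 4.387 = 13.16 mol
Step 2:
n(J) available = 13.16 mol
n(R) = 1120 / 227.50 = 4.923 mol
n/ν for J = 13.16/2 = 6.580
n/ν for R = 4.923/1 = 4.923
Smallest n/ν is R → limiting reagent.
n(T) = (1/1) × 4.923 = 4.923 mol
mass = 4.923 × 553.10 = 2723 g

2720 g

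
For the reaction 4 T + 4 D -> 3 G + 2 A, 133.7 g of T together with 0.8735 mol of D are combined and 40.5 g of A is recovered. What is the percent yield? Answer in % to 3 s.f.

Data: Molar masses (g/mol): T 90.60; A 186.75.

49.7 %

n(T) = 133.7 / 90.60 = 1.476 mol
n(D) = 0.8735 mol
n/ν for T = 1.476/4 = 0.3690
n/ν for D = 0.8735/4 = 0.2184
Smallest n/ν is D → limiting reagent.
theoretical n(A) = (2/4) × 0.8735 = 0.4368 mol → 81.57 g
% yield = 40.5 / 81.57 × 100 = 49.65 %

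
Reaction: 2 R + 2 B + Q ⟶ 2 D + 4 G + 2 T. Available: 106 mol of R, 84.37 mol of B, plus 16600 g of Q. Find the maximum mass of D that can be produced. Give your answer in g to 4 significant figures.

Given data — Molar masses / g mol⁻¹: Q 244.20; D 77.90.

6572 g

n(R) = 106.0 mol
n(B) = 84.37 mol
n(Q) = 16600 / 244.20 = 67.98 mol
n/ν → R: 53.00, B: 42.19, Q: 67.98; B is limiting.
n(D) = (2/2) × 84.37 = 84.37 mol
mass = 84.37 × 77.90 = 6572 g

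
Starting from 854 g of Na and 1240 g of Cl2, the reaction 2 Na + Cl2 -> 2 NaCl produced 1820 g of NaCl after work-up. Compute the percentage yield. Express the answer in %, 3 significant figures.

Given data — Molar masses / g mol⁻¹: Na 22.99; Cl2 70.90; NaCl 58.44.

89.0 %

n(Na) = 854.0 / 22.99 = 37.15 mol
n(Cl2) = 1240 / 70.90 = 17.49 mol
n/ν for Na = 37.15/2 = 18.58
n/ν for Cl2 = 17.49/1 = 17.49
Smallest n/ν is Cl2 → limiting reagent.
theoretical n(NaCl) = (2/1) × 17.49 = 34.98 mol → 2044 g
% yield = 1820 / 2044 × 100 = 89.04 %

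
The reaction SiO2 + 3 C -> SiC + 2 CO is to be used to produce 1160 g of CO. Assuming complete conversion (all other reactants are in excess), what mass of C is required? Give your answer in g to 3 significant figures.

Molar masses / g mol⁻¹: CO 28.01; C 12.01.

746 g

n(CO) = 1160 / 28.01 = 41.41 mol
n(C) = (3/2) × 41.41 = 62.12 mol
mass = 62.12 × 12.01 = 746.1 g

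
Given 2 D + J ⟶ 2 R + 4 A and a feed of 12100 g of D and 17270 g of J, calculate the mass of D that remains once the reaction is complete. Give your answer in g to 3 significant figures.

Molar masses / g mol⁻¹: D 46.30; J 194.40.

3870 g

n(D) = 12100 / 46.30 = 261.3 mol
n(J) = 17270 / 194.40 = 88.84 mol
n/ν → D: 130.7, J: 88.84; J is limiting.
D consumed = (2/1) × 88.84 = 177.7 mol
D remaining = 261.3 − 177.7 = 83.60 mol
mass = 83.60 × 46.30 = 3871 g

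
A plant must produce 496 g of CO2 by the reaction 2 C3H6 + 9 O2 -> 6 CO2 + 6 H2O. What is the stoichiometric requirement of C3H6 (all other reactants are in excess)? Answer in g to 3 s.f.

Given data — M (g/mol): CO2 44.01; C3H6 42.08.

n(CO2) = 496 / 44.01 = 11.27 mol
n(C3H6) = (2/6) × 11.27 = 3.757 mol
mass = 3.757 × 42.08 = 158.1 g

158 g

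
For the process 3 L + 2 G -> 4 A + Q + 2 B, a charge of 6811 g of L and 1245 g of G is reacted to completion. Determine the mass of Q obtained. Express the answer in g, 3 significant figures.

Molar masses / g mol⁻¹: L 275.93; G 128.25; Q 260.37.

1260 g

n(L) = 6811 / 275.93 = 24.68 mol
n(G) = 1245 / 128.25 = 9.708 mol
n/ν → L: 8.227, G: 4.854; G is limiting.
n(Q) = (1/2) × 9.708 = 4.854 mol
mass = 4.854 × 260.37 = 1264 g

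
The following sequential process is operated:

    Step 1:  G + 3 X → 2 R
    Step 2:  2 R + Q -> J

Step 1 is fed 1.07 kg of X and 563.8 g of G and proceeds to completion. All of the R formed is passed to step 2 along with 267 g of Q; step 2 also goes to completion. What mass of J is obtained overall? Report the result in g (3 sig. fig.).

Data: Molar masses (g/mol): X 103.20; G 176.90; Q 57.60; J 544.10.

Step 1:
n(X) = 1.070×1000 / 103.20 = 10.37 mol
n(G) = 563.8 / 176.90 = 3.187 mol
n/ν for X = 10.37/3 = 3.457
n/ν for G = 3.187/1 = 3.187
Smallest n/ν is G → limiting reagent.
n(R) produced = (2/1) × 3.187 = 6.374 mol
Step 2:
n(R) available = 6.374 mol
n(Q) = 267.0 / 57.60 = 4.635 mol
n/ν for R = 6.374/2 = 3.187
n/ν for Q = 4.635/1 = 4.635
Smallest n/ν is R → limiting reagent.
n(J) = (1/2) × 6.374 = 3.187 mol
mass = 3.187 × 544.10 = 1734 g

1730 g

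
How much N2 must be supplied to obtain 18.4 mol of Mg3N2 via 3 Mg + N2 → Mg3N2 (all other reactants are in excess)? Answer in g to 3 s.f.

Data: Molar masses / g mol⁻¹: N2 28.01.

n(Mg3N2) = 18.40 mol
n(N2) = (1/1) × 18.40 = 18.40 mol
mass = 18.40 × 28.01 = 515.4 g

515 g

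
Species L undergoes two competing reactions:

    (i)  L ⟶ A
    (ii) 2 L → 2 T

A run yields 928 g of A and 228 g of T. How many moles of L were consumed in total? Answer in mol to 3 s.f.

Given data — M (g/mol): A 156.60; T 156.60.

n(A) = 928 / 156.60 = 5.926 mol
n(T) = 228 / 156.60 = 1.456 mol
n(L) via (i) = (1/1)×5.926 = 5.926 mol
n(L) via (ii) = (2/2)×1.456 = 1.456 mol
total n(L) = 5.926 + 1.456 = 7.382 mol

7.38 mol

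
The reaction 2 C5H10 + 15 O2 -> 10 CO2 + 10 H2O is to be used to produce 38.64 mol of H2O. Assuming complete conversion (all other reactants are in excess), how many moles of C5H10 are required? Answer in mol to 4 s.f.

7.728 mol

n(H2O) = 38.64 mol
n(C5H10) = (2/10) × 38.64 = 7.728 mol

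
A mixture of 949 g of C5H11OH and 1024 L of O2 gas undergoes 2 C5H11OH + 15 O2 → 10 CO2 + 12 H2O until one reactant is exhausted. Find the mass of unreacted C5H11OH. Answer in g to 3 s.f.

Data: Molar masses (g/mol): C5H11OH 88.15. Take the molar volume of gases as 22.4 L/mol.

412 g

n(C5H11OH) = 949.0 / 88.15 = 10.77 mol
n(O2) = 1024 / 22.4 = 45.71 mol
n/ν → C5H11OH: 5.385, O2: 3.047; O2 is limiting.
C5H11OH consumed = (2/15) × 45.71 = 6.095 mol
C5H11OH remaining = 10.77 − 6.095 = 4.675 mol
mass = 4.675 × 88.15 = 412.1 g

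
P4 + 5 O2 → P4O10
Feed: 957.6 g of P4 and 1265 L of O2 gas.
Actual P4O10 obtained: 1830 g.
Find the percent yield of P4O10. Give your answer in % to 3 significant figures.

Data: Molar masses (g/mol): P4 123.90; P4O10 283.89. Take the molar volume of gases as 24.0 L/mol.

83.4 %

n(P4) = 957.6 / 123.90 = 7.729 mol
n(O2) = 1265 / 24.0 = 52.71 mol
n/ν for P4 = 7.729/1 = 7.729
n/ν for O2 = 52.71/5 = 10.54
Smallest n/ν is P4 → limiting reagent.
theoretical n(P4O10) = (1/1) × 7.729 = 7.729 mol → 2194 g
% yield = 1830 / 2194 × 100 = 83.41 %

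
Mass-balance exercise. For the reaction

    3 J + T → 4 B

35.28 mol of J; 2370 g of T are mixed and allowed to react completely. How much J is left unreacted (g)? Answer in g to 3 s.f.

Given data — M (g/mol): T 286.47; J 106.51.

1110 g

n(J) = 35.28 mol
n(T) = 2370 / 286.47 = 8.273 mol
n/ν for J = 35.28/3 = 11.76
n/ν for T = 8.273/1 = 8.273
Smallest n/ν is T → limiting reagent.
J consumed = (3/1) × 8.273 = 24.82 mol
J remaining = 35.28 − 24.82 = 10.46 mol
mass = 10.46 × 106.51 = 1114 g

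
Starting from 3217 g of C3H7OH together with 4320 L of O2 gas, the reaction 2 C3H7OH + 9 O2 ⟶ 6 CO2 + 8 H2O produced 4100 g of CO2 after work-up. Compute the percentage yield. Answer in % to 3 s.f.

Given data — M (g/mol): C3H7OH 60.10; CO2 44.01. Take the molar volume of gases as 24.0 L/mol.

n(C3H7OH) = 3217 / 60.10 = 53.53 mol
n(O2) = 4320 / 24.0 = 180.0 mol
n/ν for C3H7OH = 53.53/2 = 26.77
n/ν for O2 = 180.0/9 = 20.00
Smallest n/ν is O2 → limiting reagent.
theoretical n(CO2) = (6/9) × 180.0 = 120.0 mol → 5281 g
% yield = 4100 / 5281 × 100 = 77.64 %

77.6 %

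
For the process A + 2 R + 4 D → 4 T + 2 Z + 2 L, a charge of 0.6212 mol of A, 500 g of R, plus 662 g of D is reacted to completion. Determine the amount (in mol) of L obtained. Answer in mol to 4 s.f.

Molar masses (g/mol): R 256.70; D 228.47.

n(A) = 0.6212 mol
n(R) = 500.0 / 256.70 = 1.948 mol
n(D) = 662.0 / 228.47 = 2.898 mol
n/ν for A = 0.6212/1 = 0.6212
n/ν for R = 1.948/2 = 0.9740
n/ν for D = 2.898/4 = 0.7245
Smallest n/ν is A → limiting reagent.
n(L) = (2/1) × 0.6212 = 1.242 mol

1.242 mol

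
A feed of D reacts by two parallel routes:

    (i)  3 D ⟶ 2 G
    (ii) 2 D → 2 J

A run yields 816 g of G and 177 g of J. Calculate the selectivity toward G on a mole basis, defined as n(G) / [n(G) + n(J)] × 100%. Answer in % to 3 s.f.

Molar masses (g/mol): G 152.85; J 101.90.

n(G) = 816 / 152.85 = 5.339 mol
n(J) = 177 / 101.90 = 1.737 mol
selectivity = 5.339/(5.339+1.737) × 100 = 75.45 %

75.5 %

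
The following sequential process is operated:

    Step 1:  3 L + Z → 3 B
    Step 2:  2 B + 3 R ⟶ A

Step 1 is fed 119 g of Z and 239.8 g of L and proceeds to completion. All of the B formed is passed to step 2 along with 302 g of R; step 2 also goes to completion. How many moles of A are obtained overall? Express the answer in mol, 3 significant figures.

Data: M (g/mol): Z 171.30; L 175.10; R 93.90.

0.685 mol

Step 1:
n(Z) = 119.0 / 171.30 = 0.6947 mol
n(L) = 239.8 / 175.10 = 1.370 mol
n/ν for Z = 0.6947/1 = 0.6947
n/ν for L = 1.370/3 = 0.4567
Smallest n/ν is L → limiting reagent.
n(B) produced = (3/3) × 1.370 = 1.370 mol
Step 2:
n(B) available = 1.370 mol
n(R) = 302.0 / 93.90 = 3.216 mol
n/ν for B = 1.370/2 = 0.6850
n/ν for R = 3.216/3 = 1.072
Smallest n/ν is B → limiting reagent.
n(A) = (1/2) × 1.370 = 0.6850 mol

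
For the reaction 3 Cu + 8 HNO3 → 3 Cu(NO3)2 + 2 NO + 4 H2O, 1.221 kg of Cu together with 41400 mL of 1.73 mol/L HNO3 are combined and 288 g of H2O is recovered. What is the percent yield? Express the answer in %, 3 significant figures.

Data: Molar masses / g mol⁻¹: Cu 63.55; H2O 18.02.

62.4 %

n(Cu) = 1.221×1000 / 63.55 = 19.21 mol
n(HNO3) = 1.73 × 41400/1000 = 71.62 mol
n/ν for Cu = 19.21/3 = 6.403
n/ν for HNO3 = 71.62/8 = 8.953
Smallest n/ν is Cu → limiting reagent.
theoretical n(H2O) = (4/3) × 19.21 = 25.61 mol → 461.5 g
% yield = 288 / 461.5 × 100 = 62.41 %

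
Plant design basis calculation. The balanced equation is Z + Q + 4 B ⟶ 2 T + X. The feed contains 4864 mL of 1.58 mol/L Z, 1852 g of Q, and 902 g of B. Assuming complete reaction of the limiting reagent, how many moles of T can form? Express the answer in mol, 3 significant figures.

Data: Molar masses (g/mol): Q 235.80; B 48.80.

9.24 mol

n(Z) = 1.58 × 4864/1000 = 7.685 mol
n(Q) = 1852 / 235.80 = 7.854 mol
n(B) = 902.0 / 48.80 = 18.48 mol
n/ν for Z = 7.685/1 = 7.685
n/ν for Q = 7.854/1 = 7.854
n/ν for B = 18.48/4 = 4.620
Smallest n/ν is B → limiting reagent.
n(T) = (2/4) × 18.48 = 9.240 mol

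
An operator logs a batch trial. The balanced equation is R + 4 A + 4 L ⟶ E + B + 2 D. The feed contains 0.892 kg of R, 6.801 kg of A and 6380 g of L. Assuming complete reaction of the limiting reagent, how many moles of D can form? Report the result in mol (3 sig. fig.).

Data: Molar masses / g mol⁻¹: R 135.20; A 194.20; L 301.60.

10.6 mol

n(R) = 0.8920×1000 / 135.20 = 6.598 mol
n(A) = 6.801×1000 / 194.20 = 35.02 mol
n(L) = 6380 / 301.60 = 21.15 mol
n/ν for R = 6.598/1 = 6.598
n/ν for A = 35.02/4 = 8.755
n/ν for L = 21.15/4 = 5.288
Smallest n/ν is L → limiting reagent.
n(D) = (2/4) × 21.15 = 10.58 mol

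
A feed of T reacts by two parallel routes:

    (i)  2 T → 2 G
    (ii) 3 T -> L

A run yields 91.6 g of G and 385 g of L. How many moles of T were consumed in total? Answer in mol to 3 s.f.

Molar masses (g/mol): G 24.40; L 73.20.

19.5 mol

n(G) = 91.6 / 24.40 = 3.754 mol
n(L) = 385 / 73.20 = 5.260 mol
n(T) via (i) = (2/2)×3.754 = 3.754 mol
n(T) via (ii) = (3/1)×5.260 = 15.78 mol
total n(T) = 3.754 + 15.78 = 19.53 mol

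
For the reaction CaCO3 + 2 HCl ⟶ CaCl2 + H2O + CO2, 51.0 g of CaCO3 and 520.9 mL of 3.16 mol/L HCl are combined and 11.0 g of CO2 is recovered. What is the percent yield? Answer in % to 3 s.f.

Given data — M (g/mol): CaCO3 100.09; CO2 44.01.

49.1 %

n(CaCO3) = 51.00 / 100.09 = 0.5095 mol
n(HCl) = 3.16 × 520.9/1000 = 1.646 mol
n/ν for CaCO3 = 0.5095/1 = 0.5095
n/ν for HCl = 1.646/2 = 0.8230
Smallest n/ν is CaCO3 → limiting reagent.
theoretical n(CO2) = (1/1) × 0.5095 = 0.5095 mol → 22.42 g
% yield = 11.0 / 22.42 × 100 = 49.06 %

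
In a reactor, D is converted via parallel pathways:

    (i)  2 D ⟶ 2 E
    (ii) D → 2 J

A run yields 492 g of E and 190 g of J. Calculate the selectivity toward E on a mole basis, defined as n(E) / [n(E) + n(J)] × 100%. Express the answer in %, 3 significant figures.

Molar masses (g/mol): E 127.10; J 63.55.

56.4 %

n(E) = 492 / 127.10 = 3.871 mol
n(J) = 190 / 63.55 = 2.990 mol
selectivity = 3.871/(3.871+2.990) × 100 = 56.42 %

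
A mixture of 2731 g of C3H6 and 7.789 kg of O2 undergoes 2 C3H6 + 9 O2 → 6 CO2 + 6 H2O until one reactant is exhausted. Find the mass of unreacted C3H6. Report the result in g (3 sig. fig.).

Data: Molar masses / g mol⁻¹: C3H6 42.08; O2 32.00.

n(C3H6) = 2731 / 42.08 = 64.90 mol
n(O2) = 7.789×1000 / 32.00 = 243.4 mol
n/ν for C3H6 = 64.90/2 = 32.45
n/ν for O2 = 243.4/9 = 27.04
Smallest n/ν is O2 → limiting reagent.
C3H6 consumed = (2/9) × 243.4 = 54.09 mol
C3H6 remaining = 64.90 − 54.09 = 10.81 mol
mass = 10.81 × 42.08 = 454.9 g

455 g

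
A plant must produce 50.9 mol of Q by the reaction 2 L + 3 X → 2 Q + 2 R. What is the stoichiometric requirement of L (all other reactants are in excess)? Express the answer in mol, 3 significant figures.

50.9 mol

n(Q) = 50.90 mol
n(L) = (2/2) × 50.90 = 50.90 mol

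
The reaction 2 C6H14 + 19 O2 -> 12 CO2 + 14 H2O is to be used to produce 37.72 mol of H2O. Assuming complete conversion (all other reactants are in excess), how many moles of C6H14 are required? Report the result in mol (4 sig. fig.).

n(H2O) = 37.72 mol
n(C6H14) = (2/14) × 37.72 = 5.389 mol

5.389 mol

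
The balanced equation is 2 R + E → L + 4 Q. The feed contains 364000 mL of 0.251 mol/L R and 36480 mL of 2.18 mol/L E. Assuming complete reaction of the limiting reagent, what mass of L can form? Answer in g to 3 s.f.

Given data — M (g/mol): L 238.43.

n(R) = 0.251 × 364000/1000 = 91.36 mol
n(E) = 2.18 × 36480/1000 = 79.53 mol
n/ν → R: 45.68, E: 79.53; R is limiting.
n(L) = (1/2) × 91.36 = 45.68 mol
mass = 45.68 × 238.43 = 10890 g

10900 g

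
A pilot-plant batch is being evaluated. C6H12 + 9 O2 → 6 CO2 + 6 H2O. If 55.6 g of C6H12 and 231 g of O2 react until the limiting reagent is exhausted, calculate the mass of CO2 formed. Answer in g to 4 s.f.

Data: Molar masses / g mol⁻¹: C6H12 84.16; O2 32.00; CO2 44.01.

174.5 g

n(C6H12) = 55.60 / 84.16 = 0.6606 mol
n(O2) = 231.0 / 32.00 = 7.219 mol
n/ν → C6H12: 0.6606, O2: 0.8021; C6H12 is limiting.
n(CO2) = (6/1) × 0.6606 = 3.964 mol
mass = 3.964 × 44.01 = 174.5 g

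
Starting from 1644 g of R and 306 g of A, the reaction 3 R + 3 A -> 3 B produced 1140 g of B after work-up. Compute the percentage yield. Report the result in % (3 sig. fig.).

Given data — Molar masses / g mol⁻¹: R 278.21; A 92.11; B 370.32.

n(R) = 1644 / 278.21 = 5.909 mol
n(A) = 306.0 / 92.11 = 3.322 mol
n/ν → R: 1.970, A: 1.107; A is limiting.
theoretical n(B) = (3/3) × 3.322 = 3.322 mol → 1230 g
% yield = 1140 / 1230 × 100 = 92.68 %

92.7 %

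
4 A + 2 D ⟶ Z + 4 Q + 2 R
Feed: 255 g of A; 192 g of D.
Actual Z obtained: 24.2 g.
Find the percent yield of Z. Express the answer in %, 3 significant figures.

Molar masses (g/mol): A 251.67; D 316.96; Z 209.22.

45.7 %

n(A) = 255.0 / 251.67 = 1.013 mol
n(D) = 192.0 / 316.96 = 0.6058 mol
n/ν → A: 0.2533, D: 0.3029; A is limiting.
theoretical n(Z) = (1/4) × 1.013 = 0.2533 mol → 53.00 g
% yield = 24.2 / 53.00 × 100 = 45.66 %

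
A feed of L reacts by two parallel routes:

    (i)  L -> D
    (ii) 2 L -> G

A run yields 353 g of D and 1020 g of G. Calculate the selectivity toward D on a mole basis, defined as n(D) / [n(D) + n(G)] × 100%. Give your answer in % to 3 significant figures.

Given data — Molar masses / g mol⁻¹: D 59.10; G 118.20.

40.9 %

n(D) = 353 / 59.10 = 5.973 mol
n(G) = 1020 / 118.20 = 8.629 mol
selectivity = 5.973/(5.973+8.629) × 100 = 40.91 %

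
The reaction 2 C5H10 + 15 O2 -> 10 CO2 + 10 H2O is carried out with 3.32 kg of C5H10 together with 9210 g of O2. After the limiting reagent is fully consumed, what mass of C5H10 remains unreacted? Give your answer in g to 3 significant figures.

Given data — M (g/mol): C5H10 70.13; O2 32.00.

n(C5H10) = 3.320×1000 / 70.13 = 47.34 mol
n(O2) = 9210 / 32.00 = 287.8 mol
n/ν for C5H10 = 47.34/2 = 23.67
n/ν for O2 = 287.8/15 = 19.19
Smallest n/ν is O2 → limiting reagent.
C5H10 consumed = (2/15) × 287.8 = 38.37 mol
C5H10 remaining = 47.34 − 38.37 = 8.970 mol
mass = 8.970 × 70.13 = 629.1 g

629 g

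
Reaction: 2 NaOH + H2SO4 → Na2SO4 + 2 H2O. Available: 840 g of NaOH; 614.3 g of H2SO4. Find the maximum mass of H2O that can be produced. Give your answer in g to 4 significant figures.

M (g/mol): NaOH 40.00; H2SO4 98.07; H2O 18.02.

n(NaOH) = 840.0 / 40.00 = 21.00 mol
n(H2SO4) = 614.3 / 98.07 = 6.264 mol
n/ν for NaOH = 21.00/2 = 10.50
n/ν for H2SO4 = 6.264/1 = 6.264
Smallest n/ν is H2SO4 → limiting reagent.
n(H2O) = (2/1) × 6.264 = 12.53 mol
mass = 12.53 × 18.02 = 225.8 g

225.8 g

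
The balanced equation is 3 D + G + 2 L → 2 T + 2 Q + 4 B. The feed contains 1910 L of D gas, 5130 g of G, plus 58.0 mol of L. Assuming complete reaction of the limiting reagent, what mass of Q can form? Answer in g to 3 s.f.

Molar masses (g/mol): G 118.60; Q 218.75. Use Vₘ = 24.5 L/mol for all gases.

11400 g

n(D) = 1910 / 24.5 = 77.96 mol
n(G) = 5130 / 118.60 = 43.25 mol
n(L) = 58.00 mol
n/ν for D = 77.96/3 = 25.99
n/ν for G = 43.25/1 = 43.25
n/ν for L = 58.00/2 = 29.00
Smallest n/ν is D → limiting reagent.
n(Q) = (2/3) × 77.96 = 51.97 mol
mass = 51.97 × 218.75 = 11370 g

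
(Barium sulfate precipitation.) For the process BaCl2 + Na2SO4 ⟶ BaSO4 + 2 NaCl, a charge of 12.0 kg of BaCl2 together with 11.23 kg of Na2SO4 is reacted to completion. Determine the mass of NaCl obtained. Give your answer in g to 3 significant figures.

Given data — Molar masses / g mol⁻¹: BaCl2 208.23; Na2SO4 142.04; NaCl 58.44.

6740 g

n(BaCl2) = 12.00×1000 / 208.23 = 57.63 mol
n(Na2SO4) = 11.23×1000 / 142.04 = 79.06 mol
n/ν → BaCl2: 57.63, Na2SO4: 79.06; BaCl2 is limiting.
n(NaCl) = (2/1) × 57.63 = 115.3 mol
mass = 115.3 × 58.44 = 6738 g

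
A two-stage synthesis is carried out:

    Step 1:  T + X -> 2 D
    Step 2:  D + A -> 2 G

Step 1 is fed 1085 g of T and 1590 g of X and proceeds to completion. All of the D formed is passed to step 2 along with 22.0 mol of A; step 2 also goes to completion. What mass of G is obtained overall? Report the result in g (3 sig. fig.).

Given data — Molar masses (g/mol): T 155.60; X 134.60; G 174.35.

4860 g

Step 1:
n(T) = 1085 / 155.60 = 6.973 mol
n(X) = 1590 / 134.60 = 11.81 mol
n/ν for T = 6.973/1 = 6.973
n/ν for X = 11.81/1 = 11.81
Smallest n/ν is T → limiting reagent.
n(D) produced = (2/1) × 6.973 = 13.95 mol
Step 2:
n(D) available = 13.95 mol
n(A) = 22.00 mol
n/ν for D = 13.95/1 = 13.95
n/ν for A = 22.00/1 = 22.00
Smallest n/ν is D → limiting reagent.
n(G) = (2/1) × 13.95 = 27.90 mol
mass = 27.90 × 174.35 = 4864 g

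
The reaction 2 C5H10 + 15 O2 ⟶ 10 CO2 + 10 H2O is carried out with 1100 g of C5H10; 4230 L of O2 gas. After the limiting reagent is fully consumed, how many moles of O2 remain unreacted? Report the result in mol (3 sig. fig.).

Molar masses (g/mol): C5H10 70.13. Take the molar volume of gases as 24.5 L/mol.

55.0 mol

n(C5H10) = 1100 / 70.13 = 15.69 mol
n(O2) = 4230 / 24.5 = 172.7 mol
n/ν for C5H10 = 15.69/2 = 7.845
n/ν for O2 = 172.7/15 = 11.51
Smallest n/ν is C5H10 → limiting reagent.
O2 consumed = (15/2) × 15.69 = 117.7 mol
O2 remaining = 172.7 − 117.7 = 55.00 mol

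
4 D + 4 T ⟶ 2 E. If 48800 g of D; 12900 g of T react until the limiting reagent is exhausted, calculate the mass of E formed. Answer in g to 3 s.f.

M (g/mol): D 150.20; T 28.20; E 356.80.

n(D) = 48800 / 150.20 = 324.9 mol
n(T) = 12900 / 28.20 = 457.4 mol
n/ν → D: 81.23, T: 114.4; D is limiting.
n(E) = (2/4) × 324.9 = 162.5 mol
mass = 162.5 × 356.80 = 57980 g

58000 g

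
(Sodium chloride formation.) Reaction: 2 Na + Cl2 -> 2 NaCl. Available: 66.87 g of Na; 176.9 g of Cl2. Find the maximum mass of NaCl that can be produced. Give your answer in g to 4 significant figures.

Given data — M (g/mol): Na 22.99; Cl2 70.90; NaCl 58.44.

170.0 g

n(Na) = 66.87 / 22.99 = 2.909 mol
n(Cl2) = 176.9 / 70.90 = 2.495 mol
n/ν for Na = 2.909/2 = 1.455
n/ν for Cl2 = 2.495/1 = 2.495
Smallest n/ν is Na → limiting reagent.
n(NaCl) = (2/2) × 2.909 = 2.909 mol
mass = 2.909 × 58.44 = 170.0 g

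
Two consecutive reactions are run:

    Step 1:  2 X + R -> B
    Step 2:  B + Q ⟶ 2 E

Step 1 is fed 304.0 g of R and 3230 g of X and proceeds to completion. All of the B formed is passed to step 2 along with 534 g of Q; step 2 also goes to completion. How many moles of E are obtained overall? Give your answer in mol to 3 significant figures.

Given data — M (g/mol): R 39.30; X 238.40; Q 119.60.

8.93 mol

Step 1:
n(R) = 304.0 / 39.30 = 7.735 mol
n(X) = 3230 / 238.40 = 13.55 mol
n/ν → R: 7.735, X: 6.775; X is limiting.
n(B) produced = (1/2) × 13.55 = 6.775 mol
Step 2:
n(B) available = 6.775 mol
n(Q) = 534.0 / 119.60 = 4.465 mol
n/ν → B: 6.775, Q: 4.465; Q is limiting.
n(E) = (2/1) × 4.465 = 8.930 mol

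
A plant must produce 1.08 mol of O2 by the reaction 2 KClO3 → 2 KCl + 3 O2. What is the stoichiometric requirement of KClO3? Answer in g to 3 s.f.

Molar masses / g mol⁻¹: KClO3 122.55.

88.2 g

n(O2) = 1.080 mol
n(KClO3) = (2/3) × 1.080 = 0.7200 mol
mass = 0.7200 × 122.55 = 88.24 g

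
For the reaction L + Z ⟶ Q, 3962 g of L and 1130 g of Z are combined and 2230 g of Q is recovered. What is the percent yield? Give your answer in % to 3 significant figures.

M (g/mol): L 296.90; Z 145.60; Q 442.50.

64.9 %

n(L) = 3962 / 296.90 = 13.34 mol
n(Z) = 1130 / 145.60 = 7.761 mol
n/ν for L = 13.34/1 = 13.34
n/ν for Z = 7.761/1 = 7.761
Smallest n/ν is Z → limiting reagent.
theoretical n(Q) = (1/1) × 7.761 = 7.761 mol → 3434 g
% yield = 2230 / 3434 × 100 = 64.94 %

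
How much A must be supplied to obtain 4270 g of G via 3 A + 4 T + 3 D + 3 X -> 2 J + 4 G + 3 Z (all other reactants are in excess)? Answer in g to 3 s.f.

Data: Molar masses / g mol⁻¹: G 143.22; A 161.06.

3600 g

n(G) = 4270 / 143.22 = 29.81 mol
n(A) = (3/4) × 29.81 = 22.36 mol
mass = 22.36 × 161.06 = 3601 g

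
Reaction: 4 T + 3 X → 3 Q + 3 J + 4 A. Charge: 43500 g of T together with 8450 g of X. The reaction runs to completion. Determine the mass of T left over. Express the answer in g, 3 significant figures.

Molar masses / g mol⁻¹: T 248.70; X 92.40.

13200 g

n(T) = 43500 / 248.70 = 174.9 mol
n(X) = 8450 / 92.40 = 91.45 mol
n/ν for T = 174.9/4 = 43.73
n/ν for X = 91.45/3 = 30.48
Smallest n/ν is X → limiting reagent.
T consumed = (4/3) × 91.45 = 121.9 mol
T remaining = 174.9 − 121.9 = 53.00 mol
mass = 53.00 × 248.70 = 13180 g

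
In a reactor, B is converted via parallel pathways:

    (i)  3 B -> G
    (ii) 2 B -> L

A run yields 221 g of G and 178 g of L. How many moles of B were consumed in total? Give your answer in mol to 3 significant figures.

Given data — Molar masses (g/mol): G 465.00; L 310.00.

n(G) = 221 / 465.00 = 0.4753 mol
n(L) = 178 / 310.00 = 0.5742 mol
n(B) via (i) = (3/1)×0.4753 = 1.426 mol
n(B) via (ii) = (2/1)×0.5742 = 1.148 mol
total n(B) = 1.426 + 1.148 = 2.574 mol

2.57 mol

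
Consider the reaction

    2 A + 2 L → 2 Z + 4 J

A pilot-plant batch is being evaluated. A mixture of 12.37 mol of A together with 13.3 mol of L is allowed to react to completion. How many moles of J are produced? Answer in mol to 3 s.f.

n(A) = 12.37 mol
n(L) = 13.30 mol
n/ν for A = 12.37/2 = 6.185
n/ν for L = 13.30/2 = 6.650
Smallest n/ν is A → limiting reagent.
n(J) = (4/2) × 12.37 = 24.74 mol

24.7 mol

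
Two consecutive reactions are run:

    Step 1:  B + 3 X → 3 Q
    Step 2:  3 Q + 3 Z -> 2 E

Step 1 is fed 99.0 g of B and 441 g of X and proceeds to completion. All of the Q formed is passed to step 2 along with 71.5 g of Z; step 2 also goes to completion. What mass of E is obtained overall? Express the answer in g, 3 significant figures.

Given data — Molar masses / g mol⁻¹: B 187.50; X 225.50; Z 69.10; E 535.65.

370 g

Step 1:
n(B) = 99.00 / 187.50 = 0.5280 mol
n(X) = 441.0 / 225.50 = 1.956 mol
n/ν → B: 0.5280, X: 0.6520; B is limiting.
n(Q) produced = (3/1) × 0.5280 = 1.584 mol
Step 2:
n(Q) available = 1.584 mol
n(Z) = 71.50 / 69.10 = 1.035 mol
n/ν → Q: 0.5280, Z: 0.3450; Z is limiting.
n(E) = (2/3) × 1.035 = 0.6900 mol
mass = 0.6900 × 535.65 = 369.6 g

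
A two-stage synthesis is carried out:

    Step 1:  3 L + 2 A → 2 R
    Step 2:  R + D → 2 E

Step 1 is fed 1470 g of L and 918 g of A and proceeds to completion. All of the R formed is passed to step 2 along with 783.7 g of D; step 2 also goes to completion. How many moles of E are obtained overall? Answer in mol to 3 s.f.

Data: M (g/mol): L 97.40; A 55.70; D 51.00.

20.1 mol

Step 1:
n(L) = 1470 / 97.40 = 15.09 mol
n(A) = 918.0 / 55.70 = 16.48 mol
n/ν → L: 5.030, A: 8.240; L is limiting.
n(R) produced = (2/3) × 15.09 = 10.06 mol
Step 2:
n(R) available = 10.06 mol
n(D) = 783.7 / 51.00 = 15.37 mol
n/ν → R: 10.06, D: 15.37; R is limiting.
n(E) = (2/1) × 10.06 = 20.12 mol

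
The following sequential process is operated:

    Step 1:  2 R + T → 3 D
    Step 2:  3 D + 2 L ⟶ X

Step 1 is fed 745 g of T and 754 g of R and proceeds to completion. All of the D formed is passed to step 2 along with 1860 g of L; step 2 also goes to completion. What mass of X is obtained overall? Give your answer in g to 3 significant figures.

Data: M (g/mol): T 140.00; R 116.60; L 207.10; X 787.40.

Step 1:
n(T) = 745.0 / 140.00 = 5.321 mol
n(R) = 754.0 / 116.60 = 6.467 mol
n/ν for T = 5.321/1 = 5.321
n/ν for R = 6.467/2 = 3.234
Smallest n/ν is R → limiting reagent.
n(D) produced = (3/2) × 6.467 = 9.701 mol
Step 2:
n(D) available = 9.701 mol
n(L) = 1860 / 207.10 = 8.981 mol
n/ν for D = 9.701/3 = 3.234
n/ν for L = 8.981/2 = 4.491
Smallest n/ν is D → limiting reagent.
n(X) = (1/3) × 9.701 = 3.234 mol
mass = 3.234 × 787.40 = 2546 g

2550 g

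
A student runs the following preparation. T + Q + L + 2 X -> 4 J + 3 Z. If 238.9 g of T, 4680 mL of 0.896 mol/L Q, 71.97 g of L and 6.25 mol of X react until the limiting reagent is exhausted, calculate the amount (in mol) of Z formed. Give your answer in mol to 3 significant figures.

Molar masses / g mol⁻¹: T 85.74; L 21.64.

8.36 mol

n(T) = 238.9 / 85.74 = 2.786 mol
n(Q) = 0.896 × 4680/1000 = 4.193 mol
n(L) = 71.97 / 21.64 = 3.326 mol
n(X) = 6.250 mol
n/ν for T = 2.786/1 = 2.786
n/ν for Q = 4.193/1 = 4.193
n/ν for L = 3.326/1 = 3.326
n/ν for X = 6.250/2 = 3.125
Smallest n/ν is T → limiting reagent.
n(Z) = (3/1) × 2.786 = 8.358 mol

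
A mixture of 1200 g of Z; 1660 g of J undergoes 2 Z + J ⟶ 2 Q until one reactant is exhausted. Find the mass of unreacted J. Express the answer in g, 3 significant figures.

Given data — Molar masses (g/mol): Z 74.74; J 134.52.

n(Z) = 1200 / 74.74 = 16.06 mol
n(J) = 1660 / 134.52 = 12.34 mol
n/ν for Z = 16.06/2 = 8.030
n/ν for J = 12.34/1 = 12.34
Smallest n/ν is Z → limiting reagent.
J consumed = (1/2) × 16.06 = 8.030 mol
J remaining = 12.34 − 8.030 = 4.310 mol
mass = 4.310 × 134.52 = 579.8 g

580 g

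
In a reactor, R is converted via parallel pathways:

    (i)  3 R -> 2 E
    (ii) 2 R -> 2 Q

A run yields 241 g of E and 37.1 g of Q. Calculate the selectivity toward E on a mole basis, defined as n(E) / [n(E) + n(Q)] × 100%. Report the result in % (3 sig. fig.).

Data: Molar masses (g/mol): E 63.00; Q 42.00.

81.2 %

n(E) = 241 / 63.00 = 3.825 mol
n(Q) = 37.1 / 42.00 = 0.8833 mol
selectivity = 3.825/(3.825+0.8833) × 100 = 81.24 %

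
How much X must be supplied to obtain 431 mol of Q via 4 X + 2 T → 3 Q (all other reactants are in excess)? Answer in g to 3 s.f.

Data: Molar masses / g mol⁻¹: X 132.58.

76200 g

n(Q) = 431.0 mol
n(X) = (4/3) × 431.0 = 574.7 mol
mass = 574.7 × 132.58 = 76190 g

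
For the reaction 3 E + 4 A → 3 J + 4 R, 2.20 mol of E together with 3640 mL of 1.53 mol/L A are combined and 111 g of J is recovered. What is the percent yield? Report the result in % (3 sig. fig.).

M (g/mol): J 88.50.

n(E) = 2.200 mol
n(A) = 1.53 × 3640/1000 = 5.569 mol
n/ν for E = 2.200/3 = 0.7333
n/ν for A = 5.569/4 = 1.392
Smallest n/ν is E → limiting reagent.
theoretical n(J) = (3/3) × 2.200 = 2.200 mol → 194.7 g
% yield = 111 / 194.7 × 100 = 57.01 %

57.0 %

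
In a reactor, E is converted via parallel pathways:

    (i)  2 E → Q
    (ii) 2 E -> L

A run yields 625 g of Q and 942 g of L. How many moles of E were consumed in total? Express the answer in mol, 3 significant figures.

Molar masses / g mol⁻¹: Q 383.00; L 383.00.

8.18 mol

n(Q) = 625 / 383.00 = 1.632 mol
n(L) = 942 / 383.00 = 2.460 mol
n(E) via (i) = (2/1)×1.632 = 3.264 mol
n(E) via (ii) = (2/1)×2.460 = 4.920 mol
total n(E) = 3.264 + 4.920 = 8.184 mol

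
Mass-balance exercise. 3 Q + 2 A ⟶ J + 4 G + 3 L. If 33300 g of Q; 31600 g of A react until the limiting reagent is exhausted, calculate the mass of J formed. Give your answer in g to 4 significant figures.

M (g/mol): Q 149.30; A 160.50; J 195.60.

n(Q) = 33300 / 149.30 = 223.0 mol
n(A) = 31600 / 160.50 = 196.9 mol
n/ν → Q: 74.33, A: 98.45; Q is limiting.
n(J) = (1/3) × 223.0 = 74.33 mol
mass = 74.33 × 195.60 = 14540 g

14540 g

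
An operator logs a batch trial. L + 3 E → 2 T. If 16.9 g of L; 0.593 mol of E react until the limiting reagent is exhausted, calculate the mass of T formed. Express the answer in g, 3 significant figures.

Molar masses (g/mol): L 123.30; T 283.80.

n(L) = 16.90 / 123.30 = 0.1371 mol
n(E) = 0.5930 mol
n/ν for L = 0.1371/1 = 0.1371
n/ν for E = 0.5930/3 = 0.1977
Smallest n/ν is L → limiting reagent.
n(T) = (2/1) × 0.1371 = 0.2742 mol
mass = 0.2742 × 283.80 = 77.82 g

77.8 g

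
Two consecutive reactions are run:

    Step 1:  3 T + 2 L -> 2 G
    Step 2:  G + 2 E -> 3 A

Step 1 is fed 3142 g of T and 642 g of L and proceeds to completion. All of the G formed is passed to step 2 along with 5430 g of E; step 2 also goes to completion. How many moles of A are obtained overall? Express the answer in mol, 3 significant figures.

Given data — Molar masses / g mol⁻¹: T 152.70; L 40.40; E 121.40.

Step 1:
n(T) = 3142 / 152.70 = 20.58 mol
n(L) = 642.0 / 40.40 = 15.89 mol
n/ν → T: 6.860, L: 7.945; T is limiting.
n(G) produced = (2/3) × 20.58 = 13.72 mol
Step 2:
n(G) available = 13.72 mol
n(E) = 5430 / 121.40 = 44.73 mol
n/ν → G: 13.72, E: 22.37; G is limiting.
n(A) = (3/1) × 13.72 = 41.16 mol

41.2 mol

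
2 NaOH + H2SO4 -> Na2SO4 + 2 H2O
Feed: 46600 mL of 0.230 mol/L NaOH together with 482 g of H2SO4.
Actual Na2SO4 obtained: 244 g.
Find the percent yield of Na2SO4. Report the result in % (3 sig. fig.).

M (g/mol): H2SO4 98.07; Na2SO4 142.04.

n(NaOH) = 0.230 × 46600/1000 = 10.72 mol
n(H2SO4) = 482.0 / 98.07 = 4.915 mol
n/ν for NaOH = 10.72/2 = 5.360
n/ν for H2SO4 = 4.915/1 = 4.915
Smallest n/ν is H2SO4 → limiting reagent.
theoretical n(Na2SO4) = (1/1) × 4.915 = 4.915 mol → 698.1 g
% yield = 244 / 698.1 × 100 = 34.95 %

35.0 %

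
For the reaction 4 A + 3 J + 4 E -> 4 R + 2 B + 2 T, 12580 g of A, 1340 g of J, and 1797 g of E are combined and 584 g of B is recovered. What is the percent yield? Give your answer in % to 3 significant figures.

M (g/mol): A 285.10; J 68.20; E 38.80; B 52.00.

85.7 %

n(A) = 12580 / 285.10 = 44.12 mol
n(J) = 1340 / 68.20 = 19.65 mol
n(E) = 1797 / 38.80 = 46.31 mol
n/ν for A = 44.12/4 = 11.03
n/ν for J = 19.65/3 = 6.550
n/ν for E = 46.31/4 = 11.58
Smallest n/ν is J → limiting reagent.
theoretical n(B) = (2/3) × 19.65 = 13.10 mol → 681.2 g
% yield = 584 / 681.2 × 100 = 85.73 %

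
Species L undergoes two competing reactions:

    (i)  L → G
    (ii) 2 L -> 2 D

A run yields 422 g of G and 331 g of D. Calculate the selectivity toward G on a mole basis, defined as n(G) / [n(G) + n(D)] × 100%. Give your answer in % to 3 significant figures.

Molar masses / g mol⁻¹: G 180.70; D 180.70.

n(G) = 422 / 180.70 = 2.335 mol
n(D) = 331 / 180.70 = 1.832 mol
selectivity = 2.335/(2.335+1.832) × 100 = 56.04 %

56.0 %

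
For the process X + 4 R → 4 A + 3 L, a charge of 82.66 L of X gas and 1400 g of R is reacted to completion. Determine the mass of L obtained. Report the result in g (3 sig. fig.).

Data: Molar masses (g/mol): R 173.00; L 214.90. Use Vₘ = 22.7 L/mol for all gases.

1300 g

n(X) = 82.66 / 22.7 = 3.641 mol
n(R) = 1400 / 173.00 = 8.092 mol
n/ν → X: 3.641, R: 2.023; R is limiting.
n(L) = (3/4) × 8.092 = 6.069 mol
mass = 6.069 × 214.90 = 1304 g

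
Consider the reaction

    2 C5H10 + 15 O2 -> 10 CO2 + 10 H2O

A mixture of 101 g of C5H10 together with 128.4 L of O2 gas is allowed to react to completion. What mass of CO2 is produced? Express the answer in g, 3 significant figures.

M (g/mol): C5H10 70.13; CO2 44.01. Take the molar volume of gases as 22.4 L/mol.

168 g

n(C5H10) = 101.0 / 70.13 = 1.440 mol
n(O2) = 128.4 / 22.4 = 5.732 mol
n/ν for C5H10 = 1.440/2 = 0.7200
n/ν for O2 = 5.732/15 = 0.3821
Smallest n/ν is O2 → limiting reagent.
n(CO2) = (10/15) × 5.732 = 3.821 mol
mass = 3.821 × 44.01 = 168.2 g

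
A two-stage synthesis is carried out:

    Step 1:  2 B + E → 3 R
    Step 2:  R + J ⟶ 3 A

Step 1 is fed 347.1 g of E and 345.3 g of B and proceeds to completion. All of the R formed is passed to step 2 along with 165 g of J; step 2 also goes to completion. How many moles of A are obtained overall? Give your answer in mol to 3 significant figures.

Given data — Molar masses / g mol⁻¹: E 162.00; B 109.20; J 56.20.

8.81 mol

Step 1:
n(E) = 347.1 / 162.00 = 2.143 mol
n(B) = 345.3 / 109.20 = 3.162 mol
n/ν → E: 2.143, B: 1.581; B is limiting.
n(R) produced = (3/2) × 3.162 = 4.743 mol
Step 2:
n(R) available = 4.743 mol
n(J) = 165.0 / 56.20 = 2.936 mol
n/ν → R: 4.743, J: 2.936; J is limiting.
n(A) = (3/1) × 2.936 = 8.808 mol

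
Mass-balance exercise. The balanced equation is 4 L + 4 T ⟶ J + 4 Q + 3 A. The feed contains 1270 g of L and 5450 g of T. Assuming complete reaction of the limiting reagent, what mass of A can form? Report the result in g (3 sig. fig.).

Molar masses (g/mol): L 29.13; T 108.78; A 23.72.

n(L) = 1270 / 29.13 = 43.60 mol
n(T) = 5450 / 108.78 = 50.10 mol
n/ν for L = 43.60/4 = 10.90
n/ν for T = 50.10/4 = 12.53
Smallest n/ν is L → limiting reagent.
n(A) = (3/4) × 43.60 = 32.70 mol
mass = 32.70 × 23.72 = 775.6 g

776 g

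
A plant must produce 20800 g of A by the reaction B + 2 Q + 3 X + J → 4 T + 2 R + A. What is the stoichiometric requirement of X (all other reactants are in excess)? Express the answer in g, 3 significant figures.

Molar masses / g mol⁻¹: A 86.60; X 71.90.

n(A) = 20800 / 86.60 = 240.2 mol
n(X) = (3/1) × 240.2 = 720.6 mol
mass = 720.6 × 71.90 = 51810 g

51800 g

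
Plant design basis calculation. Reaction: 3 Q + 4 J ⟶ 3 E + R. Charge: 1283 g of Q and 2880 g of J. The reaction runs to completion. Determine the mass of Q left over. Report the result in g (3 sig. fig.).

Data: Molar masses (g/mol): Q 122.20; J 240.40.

185 g

n(Q) = 1283 / 122.20 = 10.50 mol
n(J) = 2880 / 240.40 = 11.98 mol
n/ν → Q: 3.500, J: 2.995; J is limiting.
Q consumed = (3/4) × 11.98 = 8.985 mol
Q remaining = 10.50 − 8.985 = 1.515 mol
mass = 1.515 × 122.20 = 185.1 g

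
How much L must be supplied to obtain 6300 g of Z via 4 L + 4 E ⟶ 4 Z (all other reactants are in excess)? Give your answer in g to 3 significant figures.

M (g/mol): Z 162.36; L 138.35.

n(Z) = 6300 / 162.36 = 38.80 mol
n(L) = (4/4) × 38.80 = 38.80 mol
mass = 38.80 × 138.35 = 5368 g

5370 g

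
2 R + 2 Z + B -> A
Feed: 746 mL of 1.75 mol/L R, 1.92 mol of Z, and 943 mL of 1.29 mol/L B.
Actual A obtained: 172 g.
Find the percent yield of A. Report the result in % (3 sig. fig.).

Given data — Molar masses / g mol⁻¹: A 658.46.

n(R) = 1.75 × 746.0/1000 = 1.306 mol
n(Z) = 1.920 mol
n(B) = 1.29 × 943.0/1000 = 1.216 mol
n/ν for R = 1.306/2 = 0.6530
n/ν for Z = 1.920/2 = 0.9600
n/ν for B = 1.216/1 = 1.216
Smallest n/ν is R → limiting reagent.
theoretical n(A) = (1/2) × 1.306 = 0.6530 mol → 430.0 g
% yield = 172 / 430.0 × 100 = 40.00 %

40.0 %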